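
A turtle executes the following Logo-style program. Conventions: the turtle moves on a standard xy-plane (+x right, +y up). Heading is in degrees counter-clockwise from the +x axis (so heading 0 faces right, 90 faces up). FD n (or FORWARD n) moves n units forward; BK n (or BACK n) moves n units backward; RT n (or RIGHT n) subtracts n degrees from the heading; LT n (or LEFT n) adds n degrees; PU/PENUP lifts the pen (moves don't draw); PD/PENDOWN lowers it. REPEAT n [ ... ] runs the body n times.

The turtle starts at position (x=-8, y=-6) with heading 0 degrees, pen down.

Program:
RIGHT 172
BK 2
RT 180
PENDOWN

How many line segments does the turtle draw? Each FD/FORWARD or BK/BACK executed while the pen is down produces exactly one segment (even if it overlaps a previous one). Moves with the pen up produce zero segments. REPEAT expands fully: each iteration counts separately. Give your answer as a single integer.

Executing turtle program step by step:
Start: pos=(-8,-6), heading=0, pen down
RT 172: heading 0 -> 188
BK 2: (-8,-6) -> (-6.019,-5.722) [heading=188, draw]
RT 180: heading 188 -> 8
PD: pen down
Final: pos=(-6.019,-5.722), heading=8, 1 segment(s) drawn
Segments drawn: 1

Answer: 1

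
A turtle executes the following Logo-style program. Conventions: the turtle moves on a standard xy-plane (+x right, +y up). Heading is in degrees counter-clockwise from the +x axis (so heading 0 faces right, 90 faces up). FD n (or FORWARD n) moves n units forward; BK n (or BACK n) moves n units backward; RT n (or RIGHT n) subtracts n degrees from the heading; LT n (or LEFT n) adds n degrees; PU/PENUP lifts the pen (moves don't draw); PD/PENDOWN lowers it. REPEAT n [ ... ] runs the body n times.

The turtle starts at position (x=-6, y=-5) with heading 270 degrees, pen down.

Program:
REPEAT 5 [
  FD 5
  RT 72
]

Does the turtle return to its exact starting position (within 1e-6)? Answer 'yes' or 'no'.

Answer: yes

Derivation:
Executing turtle program step by step:
Start: pos=(-6,-5), heading=270, pen down
REPEAT 5 [
  -- iteration 1/5 --
  FD 5: (-6,-5) -> (-6,-10) [heading=270, draw]
  RT 72: heading 270 -> 198
  -- iteration 2/5 --
  FD 5: (-6,-10) -> (-10.755,-11.545) [heading=198, draw]
  RT 72: heading 198 -> 126
  -- iteration 3/5 --
  FD 5: (-10.755,-11.545) -> (-13.694,-7.5) [heading=126, draw]
  RT 72: heading 126 -> 54
  -- iteration 4/5 --
  FD 5: (-13.694,-7.5) -> (-10.755,-3.455) [heading=54, draw]
  RT 72: heading 54 -> 342
  -- iteration 5/5 --
  FD 5: (-10.755,-3.455) -> (-6,-5) [heading=342, draw]
  RT 72: heading 342 -> 270
]
Final: pos=(-6,-5), heading=270, 5 segment(s) drawn

Start position: (-6, -5)
Final position: (-6, -5)
Distance = 0; < 1e-6 -> CLOSED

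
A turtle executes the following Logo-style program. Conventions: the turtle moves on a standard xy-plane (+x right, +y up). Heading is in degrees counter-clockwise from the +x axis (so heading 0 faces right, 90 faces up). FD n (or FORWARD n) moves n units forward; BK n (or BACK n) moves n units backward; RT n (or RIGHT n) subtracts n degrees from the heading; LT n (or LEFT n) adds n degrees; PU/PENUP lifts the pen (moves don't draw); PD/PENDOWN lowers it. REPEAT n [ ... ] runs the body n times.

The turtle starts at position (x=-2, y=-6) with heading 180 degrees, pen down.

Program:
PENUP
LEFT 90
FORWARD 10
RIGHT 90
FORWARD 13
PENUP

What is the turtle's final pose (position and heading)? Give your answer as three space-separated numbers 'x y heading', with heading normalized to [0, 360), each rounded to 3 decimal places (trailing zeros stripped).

Answer: -15 -16 180

Derivation:
Executing turtle program step by step:
Start: pos=(-2,-6), heading=180, pen down
PU: pen up
LT 90: heading 180 -> 270
FD 10: (-2,-6) -> (-2,-16) [heading=270, move]
RT 90: heading 270 -> 180
FD 13: (-2,-16) -> (-15,-16) [heading=180, move]
PU: pen up
Final: pos=(-15,-16), heading=180, 0 segment(s) drawn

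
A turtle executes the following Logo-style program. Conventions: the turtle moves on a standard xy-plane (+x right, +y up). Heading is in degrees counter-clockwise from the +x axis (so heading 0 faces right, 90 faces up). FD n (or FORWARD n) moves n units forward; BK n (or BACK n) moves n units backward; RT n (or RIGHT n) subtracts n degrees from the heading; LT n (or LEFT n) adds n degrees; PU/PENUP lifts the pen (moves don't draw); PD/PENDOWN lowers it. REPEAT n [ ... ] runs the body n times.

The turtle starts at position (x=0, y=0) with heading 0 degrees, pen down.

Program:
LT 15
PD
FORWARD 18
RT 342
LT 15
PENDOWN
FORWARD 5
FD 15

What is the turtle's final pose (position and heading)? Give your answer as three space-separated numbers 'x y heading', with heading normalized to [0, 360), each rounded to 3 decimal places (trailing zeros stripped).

Executing turtle program step by step:
Start: pos=(0,0), heading=0, pen down
LT 15: heading 0 -> 15
PD: pen down
FD 18: (0,0) -> (17.387,4.659) [heading=15, draw]
RT 342: heading 15 -> 33
LT 15: heading 33 -> 48
PD: pen down
FD 5: (17.387,4.659) -> (20.732,8.374) [heading=48, draw]
FD 15: (20.732,8.374) -> (30.769,19.522) [heading=48, draw]
Final: pos=(30.769,19.522), heading=48, 3 segment(s) drawn

Answer: 30.769 19.522 48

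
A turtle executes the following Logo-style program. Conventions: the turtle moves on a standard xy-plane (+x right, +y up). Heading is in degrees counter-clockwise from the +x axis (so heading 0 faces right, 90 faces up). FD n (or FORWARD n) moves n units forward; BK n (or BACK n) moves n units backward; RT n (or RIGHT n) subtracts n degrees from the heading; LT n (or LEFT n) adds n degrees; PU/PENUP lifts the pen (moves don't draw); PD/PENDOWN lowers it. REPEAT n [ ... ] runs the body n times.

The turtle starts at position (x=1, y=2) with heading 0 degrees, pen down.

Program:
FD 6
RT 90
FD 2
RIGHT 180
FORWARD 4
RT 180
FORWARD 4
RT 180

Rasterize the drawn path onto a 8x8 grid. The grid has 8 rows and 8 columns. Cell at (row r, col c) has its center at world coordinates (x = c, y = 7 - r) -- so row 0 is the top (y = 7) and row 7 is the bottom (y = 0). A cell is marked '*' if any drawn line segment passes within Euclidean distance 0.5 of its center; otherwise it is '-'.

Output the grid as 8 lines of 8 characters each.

Answer: --------
--------
--------
-------*
-------*
-*******
-------*
-------*

Derivation:
Segment 0: (1,2) -> (7,2)
Segment 1: (7,2) -> (7,0)
Segment 2: (7,0) -> (7,4)
Segment 3: (7,4) -> (7,0)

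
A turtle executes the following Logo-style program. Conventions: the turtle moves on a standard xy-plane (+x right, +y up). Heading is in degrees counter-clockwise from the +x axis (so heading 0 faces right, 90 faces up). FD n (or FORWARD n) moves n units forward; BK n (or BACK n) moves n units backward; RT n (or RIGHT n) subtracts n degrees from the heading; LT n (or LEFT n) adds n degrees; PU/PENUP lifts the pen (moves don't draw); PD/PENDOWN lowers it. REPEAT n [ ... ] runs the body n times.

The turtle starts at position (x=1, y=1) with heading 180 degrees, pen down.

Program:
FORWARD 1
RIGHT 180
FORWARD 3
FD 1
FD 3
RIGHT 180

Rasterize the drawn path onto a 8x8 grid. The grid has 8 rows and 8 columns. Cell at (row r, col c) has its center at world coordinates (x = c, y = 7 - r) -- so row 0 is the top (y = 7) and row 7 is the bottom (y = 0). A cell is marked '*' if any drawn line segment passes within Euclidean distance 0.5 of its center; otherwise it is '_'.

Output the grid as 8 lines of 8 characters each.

Answer: ________
________
________
________
________
________
********
________

Derivation:
Segment 0: (1,1) -> (0,1)
Segment 1: (0,1) -> (3,1)
Segment 2: (3,1) -> (4,1)
Segment 3: (4,1) -> (7,1)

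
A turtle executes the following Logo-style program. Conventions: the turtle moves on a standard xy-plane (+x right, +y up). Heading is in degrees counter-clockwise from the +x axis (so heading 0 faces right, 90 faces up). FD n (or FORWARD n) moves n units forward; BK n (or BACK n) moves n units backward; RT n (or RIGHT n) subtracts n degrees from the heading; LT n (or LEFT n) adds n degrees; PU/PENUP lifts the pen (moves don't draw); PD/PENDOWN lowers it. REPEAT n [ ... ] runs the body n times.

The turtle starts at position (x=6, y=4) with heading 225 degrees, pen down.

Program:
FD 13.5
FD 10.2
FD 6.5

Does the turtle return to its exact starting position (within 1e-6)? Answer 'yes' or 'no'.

Answer: no

Derivation:
Executing turtle program step by step:
Start: pos=(6,4), heading=225, pen down
FD 13.5: (6,4) -> (-3.546,-5.546) [heading=225, draw]
FD 10.2: (-3.546,-5.546) -> (-10.758,-12.758) [heading=225, draw]
FD 6.5: (-10.758,-12.758) -> (-15.355,-17.355) [heading=225, draw]
Final: pos=(-15.355,-17.355), heading=225, 3 segment(s) drawn

Start position: (6, 4)
Final position: (-15.355, -17.355)
Distance = 30.2; >= 1e-6 -> NOT closed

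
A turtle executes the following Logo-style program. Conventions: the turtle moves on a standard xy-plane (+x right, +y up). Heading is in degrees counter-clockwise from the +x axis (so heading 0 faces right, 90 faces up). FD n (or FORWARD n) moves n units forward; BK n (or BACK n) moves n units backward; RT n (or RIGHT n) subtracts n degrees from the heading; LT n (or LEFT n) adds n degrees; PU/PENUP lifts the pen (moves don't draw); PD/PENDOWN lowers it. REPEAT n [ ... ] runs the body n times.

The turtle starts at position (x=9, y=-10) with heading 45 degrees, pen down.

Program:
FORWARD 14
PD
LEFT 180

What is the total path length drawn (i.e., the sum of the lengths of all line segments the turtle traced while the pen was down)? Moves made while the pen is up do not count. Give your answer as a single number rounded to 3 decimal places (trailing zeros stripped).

Answer: 14

Derivation:
Executing turtle program step by step:
Start: pos=(9,-10), heading=45, pen down
FD 14: (9,-10) -> (18.899,-0.101) [heading=45, draw]
PD: pen down
LT 180: heading 45 -> 225
Final: pos=(18.899,-0.101), heading=225, 1 segment(s) drawn

Segment lengths:
  seg 1: (9,-10) -> (18.899,-0.101), length = 14
Total = 14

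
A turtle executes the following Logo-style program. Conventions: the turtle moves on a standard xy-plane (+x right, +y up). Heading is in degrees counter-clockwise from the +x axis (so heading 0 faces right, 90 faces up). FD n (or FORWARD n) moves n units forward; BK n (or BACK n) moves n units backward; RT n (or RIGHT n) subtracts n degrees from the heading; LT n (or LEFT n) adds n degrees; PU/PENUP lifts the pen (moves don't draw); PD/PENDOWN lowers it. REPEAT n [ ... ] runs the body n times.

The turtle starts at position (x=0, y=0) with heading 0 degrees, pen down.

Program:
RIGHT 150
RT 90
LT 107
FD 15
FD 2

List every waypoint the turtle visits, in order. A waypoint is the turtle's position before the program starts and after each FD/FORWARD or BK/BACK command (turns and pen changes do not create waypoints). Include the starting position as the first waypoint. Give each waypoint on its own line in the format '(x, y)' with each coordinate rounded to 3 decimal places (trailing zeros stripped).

Executing turtle program step by step:
Start: pos=(0,0), heading=0, pen down
RT 150: heading 0 -> 210
RT 90: heading 210 -> 120
LT 107: heading 120 -> 227
FD 15: (0,0) -> (-10.23,-10.97) [heading=227, draw]
FD 2: (-10.23,-10.97) -> (-11.594,-12.433) [heading=227, draw]
Final: pos=(-11.594,-12.433), heading=227, 2 segment(s) drawn
Waypoints (3 total):
(0, 0)
(-10.23, -10.97)
(-11.594, -12.433)

Answer: (0, 0)
(-10.23, -10.97)
(-11.594, -12.433)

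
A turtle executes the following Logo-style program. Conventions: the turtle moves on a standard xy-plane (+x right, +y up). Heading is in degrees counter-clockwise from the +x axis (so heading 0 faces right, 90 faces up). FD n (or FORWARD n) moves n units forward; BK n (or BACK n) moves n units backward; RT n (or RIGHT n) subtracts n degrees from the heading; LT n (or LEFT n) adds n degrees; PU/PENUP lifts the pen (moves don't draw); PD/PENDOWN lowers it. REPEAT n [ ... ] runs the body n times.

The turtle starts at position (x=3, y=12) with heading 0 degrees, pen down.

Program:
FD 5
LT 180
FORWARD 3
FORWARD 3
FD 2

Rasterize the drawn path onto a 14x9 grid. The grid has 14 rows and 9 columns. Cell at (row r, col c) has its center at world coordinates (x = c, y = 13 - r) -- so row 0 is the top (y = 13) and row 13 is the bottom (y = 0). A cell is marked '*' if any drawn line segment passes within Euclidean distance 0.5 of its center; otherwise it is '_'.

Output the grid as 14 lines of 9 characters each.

Segment 0: (3,12) -> (8,12)
Segment 1: (8,12) -> (5,12)
Segment 2: (5,12) -> (2,12)
Segment 3: (2,12) -> (0,12)

Answer: _________
*********
_________
_________
_________
_________
_________
_________
_________
_________
_________
_________
_________
_________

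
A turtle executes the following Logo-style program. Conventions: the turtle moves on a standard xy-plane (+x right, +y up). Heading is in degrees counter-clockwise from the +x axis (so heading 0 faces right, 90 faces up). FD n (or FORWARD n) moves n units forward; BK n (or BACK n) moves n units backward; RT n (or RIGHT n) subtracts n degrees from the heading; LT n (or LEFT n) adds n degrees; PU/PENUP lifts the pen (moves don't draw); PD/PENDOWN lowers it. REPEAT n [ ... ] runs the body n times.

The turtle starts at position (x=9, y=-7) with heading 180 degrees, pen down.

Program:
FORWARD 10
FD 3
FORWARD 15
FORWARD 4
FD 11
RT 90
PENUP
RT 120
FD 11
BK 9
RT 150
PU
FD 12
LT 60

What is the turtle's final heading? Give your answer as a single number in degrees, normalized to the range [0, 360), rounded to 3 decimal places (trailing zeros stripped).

Answer: 240

Derivation:
Executing turtle program step by step:
Start: pos=(9,-7), heading=180, pen down
FD 10: (9,-7) -> (-1,-7) [heading=180, draw]
FD 3: (-1,-7) -> (-4,-7) [heading=180, draw]
FD 15: (-4,-7) -> (-19,-7) [heading=180, draw]
FD 4: (-19,-7) -> (-23,-7) [heading=180, draw]
FD 11: (-23,-7) -> (-34,-7) [heading=180, draw]
RT 90: heading 180 -> 90
PU: pen up
RT 120: heading 90 -> 330
FD 11: (-34,-7) -> (-24.474,-12.5) [heading=330, move]
BK 9: (-24.474,-12.5) -> (-32.268,-8) [heading=330, move]
RT 150: heading 330 -> 180
PU: pen up
FD 12: (-32.268,-8) -> (-44.268,-8) [heading=180, move]
LT 60: heading 180 -> 240
Final: pos=(-44.268,-8), heading=240, 5 segment(s) drawn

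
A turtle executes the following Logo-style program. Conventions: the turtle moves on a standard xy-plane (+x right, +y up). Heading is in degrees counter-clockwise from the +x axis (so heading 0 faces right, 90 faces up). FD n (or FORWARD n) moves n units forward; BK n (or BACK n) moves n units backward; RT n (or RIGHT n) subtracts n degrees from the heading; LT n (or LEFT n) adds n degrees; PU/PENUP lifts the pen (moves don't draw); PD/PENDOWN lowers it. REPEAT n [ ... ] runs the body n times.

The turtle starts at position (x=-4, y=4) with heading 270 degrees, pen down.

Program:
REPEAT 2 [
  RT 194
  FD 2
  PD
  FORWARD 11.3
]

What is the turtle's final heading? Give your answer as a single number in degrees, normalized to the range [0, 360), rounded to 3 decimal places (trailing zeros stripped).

Executing turtle program step by step:
Start: pos=(-4,4), heading=270, pen down
REPEAT 2 [
  -- iteration 1/2 --
  RT 194: heading 270 -> 76
  FD 2: (-4,4) -> (-3.516,5.941) [heading=76, draw]
  PD: pen down
  FD 11.3: (-3.516,5.941) -> (-0.782,16.905) [heading=76, draw]
  -- iteration 2/2 --
  RT 194: heading 76 -> 242
  FD 2: (-0.782,16.905) -> (-1.721,15.139) [heading=242, draw]
  PD: pen down
  FD 11.3: (-1.721,15.139) -> (-7.026,5.162) [heading=242, draw]
]
Final: pos=(-7.026,5.162), heading=242, 4 segment(s) drawn

Answer: 242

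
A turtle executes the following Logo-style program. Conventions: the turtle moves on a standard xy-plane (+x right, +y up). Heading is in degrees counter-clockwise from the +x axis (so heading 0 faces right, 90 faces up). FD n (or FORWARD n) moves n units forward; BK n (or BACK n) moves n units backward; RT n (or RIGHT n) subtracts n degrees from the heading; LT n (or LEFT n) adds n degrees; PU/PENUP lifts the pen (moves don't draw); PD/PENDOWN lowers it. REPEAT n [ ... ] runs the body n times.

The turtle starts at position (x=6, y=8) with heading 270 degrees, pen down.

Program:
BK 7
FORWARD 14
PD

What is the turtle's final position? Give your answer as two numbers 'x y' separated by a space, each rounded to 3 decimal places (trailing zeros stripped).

Answer: 6 1

Derivation:
Executing turtle program step by step:
Start: pos=(6,8), heading=270, pen down
BK 7: (6,8) -> (6,15) [heading=270, draw]
FD 14: (6,15) -> (6,1) [heading=270, draw]
PD: pen down
Final: pos=(6,1), heading=270, 2 segment(s) drawn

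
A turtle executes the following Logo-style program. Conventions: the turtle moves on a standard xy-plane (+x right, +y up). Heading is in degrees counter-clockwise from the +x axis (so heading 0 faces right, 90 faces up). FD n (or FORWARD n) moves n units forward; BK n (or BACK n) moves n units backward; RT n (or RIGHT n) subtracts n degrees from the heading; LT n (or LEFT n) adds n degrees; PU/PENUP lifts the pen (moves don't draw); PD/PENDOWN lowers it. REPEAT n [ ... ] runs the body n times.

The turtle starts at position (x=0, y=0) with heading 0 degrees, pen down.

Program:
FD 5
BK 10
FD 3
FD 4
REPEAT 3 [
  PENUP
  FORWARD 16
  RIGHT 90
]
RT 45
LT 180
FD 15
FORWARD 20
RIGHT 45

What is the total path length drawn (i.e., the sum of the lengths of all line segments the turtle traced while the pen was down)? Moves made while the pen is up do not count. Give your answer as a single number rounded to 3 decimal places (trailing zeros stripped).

Answer: 22

Derivation:
Executing turtle program step by step:
Start: pos=(0,0), heading=0, pen down
FD 5: (0,0) -> (5,0) [heading=0, draw]
BK 10: (5,0) -> (-5,0) [heading=0, draw]
FD 3: (-5,0) -> (-2,0) [heading=0, draw]
FD 4: (-2,0) -> (2,0) [heading=0, draw]
REPEAT 3 [
  -- iteration 1/3 --
  PU: pen up
  FD 16: (2,0) -> (18,0) [heading=0, move]
  RT 90: heading 0 -> 270
  -- iteration 2/3 --
  PU: pen up
  FD 16: (18,0) -> (18,-16) [heading=270, move]
  RT 90: heading 270 -> 180
  -- iteration 3/3 --
  PU: pen up
  FD 16: (18,-16) -> (2,-16) [heading=180, move]
  RT 90: heading 180 -> 90
]
RT 45: heading 90 -> 45
LT 180: heading 45 -> 225
FD 15: (2,-16) -> (-8.607,-26.607) [heading=225, move]
FD 20: (-8.607,-26.607) -> (-22.749,-40.749) [heading=225, move]
RT 45: heading 225 -> 180
Final: pos=(-22.749,-40.749), heading=180, 4 segment(s) drawn

Segment lengths:
  seg 1: (0,0) -> (5,0), length = 5
  seg 2: (5,0) -> (-5,0), length = 10
  seg 3: (-5,0) -> (-2,0), length = 3
  seg 4: (-2,0) -> (2,0), length = 4
Total = 22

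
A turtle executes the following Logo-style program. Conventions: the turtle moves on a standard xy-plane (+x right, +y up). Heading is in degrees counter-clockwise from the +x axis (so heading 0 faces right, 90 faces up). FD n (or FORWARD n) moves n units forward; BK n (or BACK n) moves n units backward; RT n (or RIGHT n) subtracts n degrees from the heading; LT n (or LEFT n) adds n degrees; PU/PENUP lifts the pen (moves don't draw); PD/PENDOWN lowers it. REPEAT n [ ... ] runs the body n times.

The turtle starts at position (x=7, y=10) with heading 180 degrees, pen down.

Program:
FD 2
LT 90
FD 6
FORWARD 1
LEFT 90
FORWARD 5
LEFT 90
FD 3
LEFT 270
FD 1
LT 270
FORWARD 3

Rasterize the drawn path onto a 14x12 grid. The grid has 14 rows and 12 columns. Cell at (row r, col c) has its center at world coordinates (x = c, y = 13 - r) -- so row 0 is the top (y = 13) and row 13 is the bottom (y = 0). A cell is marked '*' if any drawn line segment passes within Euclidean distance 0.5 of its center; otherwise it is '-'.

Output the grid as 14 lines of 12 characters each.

Answer: ------------
------------
------------
-----***----
-----*------
-----*------
-----*------
-----*----**
-----*----**
-----*----**
-----*******
------------
------------
------------

Derivation:
Segment 0: (7,10) -> (5,10)
Segment 1: (5,10) -> (5,4)
Segment 2: (5,4) -> (5,3)
Segment 3: (5,3) -> (10,3)
Segment 4: (10,3) -> (10,6)
Segment 5: (10,6) -> (11,6)
Segment 6: (11,6) -> (11,3)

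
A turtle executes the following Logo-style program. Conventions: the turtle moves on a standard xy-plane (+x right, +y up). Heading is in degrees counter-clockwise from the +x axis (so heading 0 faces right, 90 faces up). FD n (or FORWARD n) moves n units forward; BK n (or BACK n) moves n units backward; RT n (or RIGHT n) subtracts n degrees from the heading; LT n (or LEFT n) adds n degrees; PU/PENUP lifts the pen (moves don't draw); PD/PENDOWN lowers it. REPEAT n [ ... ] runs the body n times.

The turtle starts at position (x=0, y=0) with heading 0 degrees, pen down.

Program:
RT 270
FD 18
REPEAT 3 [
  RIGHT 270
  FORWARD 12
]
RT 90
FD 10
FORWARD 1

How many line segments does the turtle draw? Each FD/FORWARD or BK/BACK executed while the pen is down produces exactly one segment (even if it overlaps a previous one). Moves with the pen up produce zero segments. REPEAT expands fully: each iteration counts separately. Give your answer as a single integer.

Executing turtle program step by step:
Start: pos=(0,0), heading=0, pen down
RT 270: heading 0 -> 90
FD 18: (0,0) -> (0,18) [heading=90, draw]
REPEAT 3 [
  -- iteration 1/3 --
  RT 270: heading 90 -> 180
  FD 12: (0,18) -> (-12,18) [heading=180, draw]
  -- iteration 2/3 --
  RT 270: heading 180 -> 270
  FD 12: (-12,18) -> (-12,6) [heading=270, draw]
  -- iteration 3/3 --
  RT 270: heading 270 -> 0
  FD 12: (-12,6) -> (0,6) [heading=0, draw]
]
RT 90: heading 0 -> 270
FD 10: (0,6) -> (0,-4) [heading=270, draw]
FD 1: (0,-4) -> (0,-5) [heading=270, draw]
Final: pos=(0,-5), heading=270, 6 segment(s) drawn
Segments drawn: 6

Answer: 6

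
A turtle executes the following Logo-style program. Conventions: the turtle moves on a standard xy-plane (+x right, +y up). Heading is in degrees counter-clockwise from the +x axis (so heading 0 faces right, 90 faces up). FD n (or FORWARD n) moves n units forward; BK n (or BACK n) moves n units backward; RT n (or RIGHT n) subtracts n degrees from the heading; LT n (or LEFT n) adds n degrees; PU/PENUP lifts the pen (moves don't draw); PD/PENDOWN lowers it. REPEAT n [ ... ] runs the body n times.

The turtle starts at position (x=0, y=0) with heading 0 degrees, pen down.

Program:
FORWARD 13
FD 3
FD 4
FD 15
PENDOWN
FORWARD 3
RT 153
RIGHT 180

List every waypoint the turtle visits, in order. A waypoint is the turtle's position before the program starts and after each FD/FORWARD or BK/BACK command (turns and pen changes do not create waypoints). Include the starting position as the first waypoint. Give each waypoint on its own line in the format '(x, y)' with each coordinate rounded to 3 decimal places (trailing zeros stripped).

Executing turtle program step by step:
Start: pos=(0,0), heading=0, pen down
FD 13: (0,0) -> (13,0) [heading=0, draw]
FD 3: (13,0) -> (16,0) [heading=0, draw]
FD 4: (16,0) -> (20,0) [heading=0, draw]
FD 15: (20,0) -> (35,0) [heading=0, draw]
PD: pen down
FD 3: (35,0) -> (38,0) [heading=0, draw]
RT 153: heading 0 -> 207
RT 180: heading 207 -> 27
Final: pos=(38,0), heading=27, 5 segment(s) drawn
Waypoints (6 total):
(0, 0)
(13, 0)
(16, 0)
(20, 0)
(35, 0)
(38, 0)

Answer: (0, 0)
(13, 0)
(16, 0)
(20, 0)
(35, 0)
(38, 0)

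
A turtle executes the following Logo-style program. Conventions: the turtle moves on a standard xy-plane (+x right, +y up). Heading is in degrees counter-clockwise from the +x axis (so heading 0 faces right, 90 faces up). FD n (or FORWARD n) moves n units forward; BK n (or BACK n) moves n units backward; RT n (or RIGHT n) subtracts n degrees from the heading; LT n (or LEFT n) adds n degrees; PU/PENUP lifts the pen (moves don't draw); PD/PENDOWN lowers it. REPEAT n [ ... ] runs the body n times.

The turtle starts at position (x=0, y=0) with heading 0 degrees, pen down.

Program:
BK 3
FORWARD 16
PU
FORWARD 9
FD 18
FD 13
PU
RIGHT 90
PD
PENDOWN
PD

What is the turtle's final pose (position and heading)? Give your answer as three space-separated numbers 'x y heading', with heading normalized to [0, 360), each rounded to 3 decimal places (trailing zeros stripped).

Answer: 53 0 270

Derivation:
Executing turtle program step by step:
Start: pos=(0,0), heading=0, pen down
BK 3: (0,0) -> (-3,0) [heading=0, draw]
FD 16: (-3,0) -> (13,0) [heading=0, draw]
PU: pen up
FD 9: (13,0) -> (22,0) [heading=0, move]
FD 18: (22,0) -> (40,0) [heading=0, move]
FD 13: (40,0) -> (53,0) [heading=0, move]
PU: pen up
RT 90: heading 0 -> 270
PD: pen down
PD: pen down
PD: pen down
Final: pos=(53,0), heading=270, 2 segment(s) drawn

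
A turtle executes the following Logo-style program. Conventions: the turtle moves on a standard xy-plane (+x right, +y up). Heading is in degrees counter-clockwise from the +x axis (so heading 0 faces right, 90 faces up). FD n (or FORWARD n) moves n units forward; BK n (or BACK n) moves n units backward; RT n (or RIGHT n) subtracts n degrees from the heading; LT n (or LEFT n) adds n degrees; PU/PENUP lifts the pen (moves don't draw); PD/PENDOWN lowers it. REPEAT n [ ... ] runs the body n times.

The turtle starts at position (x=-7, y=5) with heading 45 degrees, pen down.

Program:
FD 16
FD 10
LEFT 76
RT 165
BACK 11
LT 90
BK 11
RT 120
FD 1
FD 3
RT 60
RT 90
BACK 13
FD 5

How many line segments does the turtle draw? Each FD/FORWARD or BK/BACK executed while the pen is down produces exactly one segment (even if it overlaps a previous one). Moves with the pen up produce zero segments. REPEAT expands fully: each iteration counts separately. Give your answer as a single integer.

Answer: 8

Derivation:
Executing turtle program step by step:
Start: pos=(-7,5), heading=45, pen down
FD 16: (-7,5) -> (4.314,16.314) [heading=45, draw]
FD 10: (4.314,16.314) -> (11.385,23.385) [heading=45, draw]
LT 76: heading 45 -> 121
RT 165: heading 121 -> 316
BK 11: (11.385,23.385) -> (3.472,31.026) [heading=316, draw]
LT 90: heading 316 -> 46
BK 11: (3.472,31.026) -> (-4.169,23.113) [heading=46, draw]
RT 120: heading 46 -> 286
FD 1: (-4.169,23.113) -> (-3.894,22.152) [heading=286, draw]
FD 3: (-3.894,22.152) -> (-3.067,19.268) [heading=286, draw]
RT 60: heading 286 -> 226
RT 90: heading 226 -> 136
BK 13: (-3.067,19.268) -> (6.285,10.238) [heading=136, draw]
FD 5: (6.285,10.238) -> (2.688,13.711) [heading=136, draw]
Final: pos=(2.688,13.711), heading=136, 8 segment(s) drawn
Segments drawn: 8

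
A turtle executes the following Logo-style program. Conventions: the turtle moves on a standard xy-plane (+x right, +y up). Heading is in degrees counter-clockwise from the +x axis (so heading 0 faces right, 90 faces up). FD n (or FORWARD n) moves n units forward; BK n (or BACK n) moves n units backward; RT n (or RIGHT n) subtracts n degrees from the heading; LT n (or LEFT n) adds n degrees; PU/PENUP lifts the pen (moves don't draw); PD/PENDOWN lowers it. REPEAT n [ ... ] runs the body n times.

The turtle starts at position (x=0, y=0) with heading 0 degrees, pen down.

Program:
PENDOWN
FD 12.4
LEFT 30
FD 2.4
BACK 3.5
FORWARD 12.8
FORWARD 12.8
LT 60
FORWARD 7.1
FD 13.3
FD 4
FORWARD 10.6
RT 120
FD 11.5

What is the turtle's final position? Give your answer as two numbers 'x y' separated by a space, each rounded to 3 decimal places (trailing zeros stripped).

Answer: 43.577 41.5

Derivation:
Executing turtle program step by step:
Start: pos=(0,0), heading=0, pen down
PD: pen down
FD 12.4: (0,0) -> (12.4,0) [heading=0, draw]
LT 30: heading 0 -> 30
FD 2.4: (12.4,0) -> (14.478,1.2) [heading=30, draw]
BK 3.5: (14.478,1.2) -> (11.447,-0.55) [heading=30, draw]
FD 12.8: (11.447,-0.55) -> (22.532,5.85) [heading=30, draw]
FD 12.8: (22.532,5.85) -> (33.618,12.25) [heading=30, draw]
LT 60: heading 30 -> 90
FD 7.1: (33.618,12.25) -> (33.618,19.35) [heading=90, draw]
FD 13.3: (33.618,19.35) -> (33.618,32.65) [heading=90, draw]
FD 4: (33.618,32.65) -> (33.618,36.65) [heading=90, draw]
FD 10.6: (33.618,36.65) -> (33.618,47.25) [heading=90, draw]
RT 120: heading 90 -> 330
FD 11.5: (33.618,47.25) -> (43.577,41.5) [heading=330, draw]
Final: pos=(43.577,41.5), heading=330, 10 segment(s) drawn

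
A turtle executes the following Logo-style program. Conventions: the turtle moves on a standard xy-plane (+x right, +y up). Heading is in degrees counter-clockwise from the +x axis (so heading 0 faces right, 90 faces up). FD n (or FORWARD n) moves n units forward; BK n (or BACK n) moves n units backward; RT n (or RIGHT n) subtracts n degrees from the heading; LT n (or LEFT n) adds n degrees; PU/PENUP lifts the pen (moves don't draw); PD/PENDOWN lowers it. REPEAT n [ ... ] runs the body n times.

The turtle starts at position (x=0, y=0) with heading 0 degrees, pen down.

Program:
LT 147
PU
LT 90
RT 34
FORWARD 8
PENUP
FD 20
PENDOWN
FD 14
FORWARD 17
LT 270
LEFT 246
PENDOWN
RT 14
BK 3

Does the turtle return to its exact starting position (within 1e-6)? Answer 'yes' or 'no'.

Answer: no

Derivation:
Executing turtle program step by step:
Start: pos=(0,0), heading=0, pen down
LT 147: heading 0 -> 147
PU: pen up
LT 90: heading 147 -> 237
RT 34: heading 237 -> 203
FD 8: (0,0) -> (-7.364,-3.126) [heading=203, move]
PU: pen up
FD 20: (-7.364,-3.126) -> (-25.774,-10.94) [heading=203, move]
PD: pen down
FD 14: (-25.774,-10.94) -> (-38.661,-16.411) [heading=203, draw]
FD 17: (-38.661,-16.411) -> (-54.31,-23.053) [heading=203, draw]
LT 270: heading 203 -> 113
LT 246: heading 113 -> 359
PD: pen down
RT 14: heading 359 -> 345
BK 3: (-54.31,-23.053) -> (-57.208,-22.277) [heading=345, draw]
Final: pos=(-57.208,-22.277), heading=345, 3 segment(s) drawn

Start position: (0, 0)
Final position: (-57.208, -22.277)
Distance = 61.392; >= 1e-6 -> NOT closed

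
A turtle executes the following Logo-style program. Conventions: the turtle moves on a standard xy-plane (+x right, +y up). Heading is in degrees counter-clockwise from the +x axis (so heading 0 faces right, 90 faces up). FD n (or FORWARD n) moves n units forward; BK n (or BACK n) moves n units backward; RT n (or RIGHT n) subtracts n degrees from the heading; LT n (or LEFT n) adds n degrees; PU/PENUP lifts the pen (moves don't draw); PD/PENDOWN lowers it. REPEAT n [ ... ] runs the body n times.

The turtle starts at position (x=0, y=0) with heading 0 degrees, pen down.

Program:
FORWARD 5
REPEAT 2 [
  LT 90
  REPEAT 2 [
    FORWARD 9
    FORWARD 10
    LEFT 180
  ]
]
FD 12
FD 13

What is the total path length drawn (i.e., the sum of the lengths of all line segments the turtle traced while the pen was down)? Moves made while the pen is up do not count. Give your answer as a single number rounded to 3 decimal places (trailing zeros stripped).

Executing turtle program step by step:
Start: pos=(0,0), heading=0, pen down
FD 5: (0,0) -> (5,0) [heading=0, draw]
REPEAT 2 [
  -- iteration 1/2 --
  LT 90: heading 0 -> 90
  REPEAT 2 [
    -- iteration 1/2 --
    FD 9: (5,0) -> (5,9) [heading=90, draw]
    FD 10: (5,9) -> (5,19) [heading=90, draw]
    LT 180: heading 90 -> 270
    -- iteration 2/2 --
    FD 9: (5,19) -> (5,10) [heading=270, draw]
    FD 10: (5,10) -> (5,0) [heading=270, draw]
    LT 180: heading 270 -> 90
  ]
  -- iteration 2/2 --
  LT 90: heading 90 -> 180
  REPEAT 2 [
    -- iteration 1/2 --
    FD 9: (5,0) -> (-4,0) [heading=180, draw]
    FD 10: (-4,0) -> (-14,0) [heading=180, draw]
    LT 180: heading 180 -> 0
    -- iteration 2/2 --
    FD 9: (-14,0) -> (-5,0) [heading=0, draw]
    FD 10: (-5,0) -> (5,0) [heading=0, draw]
    LT 180: heading 0 -> 180
  ]
]
FD 12: (5,0) -> (-7,0) [heading=180, draw]
FD 13: (-7,0) -> (-20,0) [heading=180, draw]
Final: pos=(-20,0), heading=180, 11 segment(s) drawn

Segment lengths:
  seg 1: (0,0) -> (5,0), length = 5
  seg 2: (5,0) -> (5,9), length = 9
  seg 3: (5,9) -> (5,19), length = 10
  seg 4: (5,19) -> (5,10), length = 9
  seg 5: (5,10) -> (5,0), length = 10
  seg 6: (5,0) -> (-4,0), length = 9
  seg 7: (-4,0) -> (-14,0), length = 10
  seg 8: (-14,0) -> (-5,0), length = 9
  seg 9: (-5,0) -> (5,0), length = 10
  seg 10: (5,0) -> (-7,0), length = 12
  seg 11: (-7,0) -> (-20,0), length = 13
Total = 106

Answer: 106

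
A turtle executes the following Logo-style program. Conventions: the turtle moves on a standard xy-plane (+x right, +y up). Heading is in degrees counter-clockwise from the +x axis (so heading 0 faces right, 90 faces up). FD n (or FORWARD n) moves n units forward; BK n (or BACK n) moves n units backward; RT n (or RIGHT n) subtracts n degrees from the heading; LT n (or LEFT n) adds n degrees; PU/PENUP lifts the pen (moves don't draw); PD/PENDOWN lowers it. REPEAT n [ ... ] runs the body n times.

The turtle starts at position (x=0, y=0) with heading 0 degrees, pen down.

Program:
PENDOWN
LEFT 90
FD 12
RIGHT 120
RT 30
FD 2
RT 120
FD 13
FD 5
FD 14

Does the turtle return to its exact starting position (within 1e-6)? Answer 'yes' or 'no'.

Executing turtle program step by step:
Start: pos=(0,0), heading=0, pen down
PD: pen down
LT 90: heading 0 -> 90
FD 12: (0,0) -> (0,12) [heading=90, draw]
RT 120: heading 90 -> 330
RT 30: heading 330 -> 300
FD 2: (0,12) -> (1,10.268) [heading=300, draw]
RT 120: heading 300 -> 180
FD 13: (1,10.268) -> (-12,10.268) [heading=180, draw]
FD 5: (-12,10.268) -> (-17,10.268) [heading=180, draw]
FD 14: (-17,10.268) -> (-31,10.268) [heading=180, draw]
Final: pos=(-31,10.268), heading=180, 5 segment(s) drawn

Start position: (0, 0)
Final position: (-31, 10.268)
Distance = 32.656; >= 1e-6 -> NOT closed

Answer: no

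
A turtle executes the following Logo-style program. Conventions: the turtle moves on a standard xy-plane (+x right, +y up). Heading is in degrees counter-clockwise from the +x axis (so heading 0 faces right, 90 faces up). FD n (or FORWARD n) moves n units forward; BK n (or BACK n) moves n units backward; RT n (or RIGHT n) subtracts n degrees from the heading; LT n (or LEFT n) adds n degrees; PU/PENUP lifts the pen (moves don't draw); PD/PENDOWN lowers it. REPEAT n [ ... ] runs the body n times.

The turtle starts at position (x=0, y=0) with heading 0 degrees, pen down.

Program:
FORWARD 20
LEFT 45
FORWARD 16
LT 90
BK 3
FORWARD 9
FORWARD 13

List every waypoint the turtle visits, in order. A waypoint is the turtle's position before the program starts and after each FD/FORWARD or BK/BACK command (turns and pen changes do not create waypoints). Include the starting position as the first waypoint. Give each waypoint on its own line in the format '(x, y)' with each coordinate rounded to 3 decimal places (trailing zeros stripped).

Executing turtle program step by step:
Start: pos=(0,0), heading=0, pen down
FD 20: (0,0) -> (20,0) [heading=0, draw]
LT 45: heading 0 -> 45
FD 16: (20,0) -> (31.314,11.314) [heading=45, draw]
LT 90: heading 45 -> 135
BK 3: (31.314,11.314) -> (33.435,9.192) [heading=135, draw]
FD 9: (33.435,9.192) -> (27.071,15.556) [heading=135, draw]
FD 13: (27.071,15.556) -> (17.879,24.749) [heading=135, draw]
Final: pos=(17.879,24.749), heading=135, 5 segment(s) drawn
Waypoints (6 total):
(0, 0)
(20, 0)
(31.314, 11.314)
(33.435, 9.192)
(27.071, 15.556)
(17.879, 24.749)

Answer: (0, 0)
(20, 0)
(31.314, 11.314)
(33.435, 9.192)
(27.071, 15.556)
(17.879, 24.749)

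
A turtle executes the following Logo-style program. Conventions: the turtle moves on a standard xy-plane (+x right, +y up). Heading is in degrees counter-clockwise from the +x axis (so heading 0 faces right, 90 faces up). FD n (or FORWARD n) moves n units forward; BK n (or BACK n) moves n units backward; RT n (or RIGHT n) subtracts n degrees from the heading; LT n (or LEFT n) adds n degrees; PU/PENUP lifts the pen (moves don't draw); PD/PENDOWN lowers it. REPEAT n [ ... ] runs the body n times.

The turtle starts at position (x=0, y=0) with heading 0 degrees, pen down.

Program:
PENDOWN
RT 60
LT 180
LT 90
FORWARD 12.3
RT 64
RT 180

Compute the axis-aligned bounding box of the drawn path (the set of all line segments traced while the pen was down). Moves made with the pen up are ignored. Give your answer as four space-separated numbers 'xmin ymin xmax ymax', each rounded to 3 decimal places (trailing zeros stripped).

Answer: -10.652 -6.15 0 0

Derivation:
Executing turtle program step by step:
Start: pos=(0,0), heading=0, pen down
PD: pen down
RT 60: heading 0 -> 300
LT 180: heading 300 -> 120
LT 90: heading 120 -> 210
FD 12.3: (0,0) -> (-10.652,-6.15) [heading=210, draw]
RT 64: heading 210 -> 146
RT 180: heading 146 -> 326
Final: pos=(-10.652,-6.15), heading=326, 1 segment(s) drawn

Segment endpoints: x in {-10.652, 0}, y in {-6.15, 0}
xmin=-10.652, ymin=-6.15, xmax=0, ymax=0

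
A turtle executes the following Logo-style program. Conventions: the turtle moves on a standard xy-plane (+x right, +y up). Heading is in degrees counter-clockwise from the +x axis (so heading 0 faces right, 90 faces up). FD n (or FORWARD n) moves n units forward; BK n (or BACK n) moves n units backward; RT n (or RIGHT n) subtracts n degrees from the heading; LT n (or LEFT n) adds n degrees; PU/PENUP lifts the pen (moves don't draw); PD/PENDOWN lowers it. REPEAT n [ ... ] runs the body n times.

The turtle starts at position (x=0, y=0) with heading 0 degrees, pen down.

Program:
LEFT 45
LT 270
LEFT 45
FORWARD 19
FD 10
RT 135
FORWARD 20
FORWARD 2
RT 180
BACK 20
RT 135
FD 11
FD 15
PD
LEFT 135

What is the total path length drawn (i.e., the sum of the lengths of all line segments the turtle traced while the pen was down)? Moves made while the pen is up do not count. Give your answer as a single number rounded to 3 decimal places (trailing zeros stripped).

Executing turtle program step by step:
Start: pos=(0,0), heading=0, pen down
LT 45: heading 0 -> 45
LT 270: heading 45 -> 315
LT 45: heading 315 -> 0
FD 19: (0,0) -> (19,0) [heading=0, draw]
FD 10: (19,0) -> (29,0) [heading=0, draw]
RT 135: heading 0 -> 225
FD 20: (29,0) -> (14.858,-14.142) [heading=225, draw]
FD 2: (14.858,-14.142) -> (13.444,-15.556) [heading=225, draw]
RT 180: heading 225 -> 45
BK 20: (13.444,-15.556) -> (-0.698,-29.698) [heading=45, draw]
RT 135: heading 45 -> 270
FD 11: (-0.698,-29.698) -> (-0.698,-40.698) [heading=270, draw]
FD 15: (-0.698,-40.698) -> (-0.698,-55.698) [heading=270, draw]
PD: pen down
LT 135: heading 270 -> 45
Final: pos=(-0.698,-55.698), heading=45, 7 segment(s) drawn

Segment lengths:
  seg 1: (0,0) -> (19,0), length = 19
  seg 2: (19,0) -> (29,0), length = 10
  seg 3: (29,0) -> (14.858,-14.142), length = 20
  seg 4: (14.858,-14.142) -> (13.444,-15.556), length = 2
  seg 5: (13.444,-15.556) -> (-0.698,-29.698), length = 20
  seg 6: (-0.698,-29.698) -> (-0.698,-40.698), length = 11
  seg 7: (-0.698,-40.698) -> (-0.698,-55.698), length = 15
Total = 97

Answer: 97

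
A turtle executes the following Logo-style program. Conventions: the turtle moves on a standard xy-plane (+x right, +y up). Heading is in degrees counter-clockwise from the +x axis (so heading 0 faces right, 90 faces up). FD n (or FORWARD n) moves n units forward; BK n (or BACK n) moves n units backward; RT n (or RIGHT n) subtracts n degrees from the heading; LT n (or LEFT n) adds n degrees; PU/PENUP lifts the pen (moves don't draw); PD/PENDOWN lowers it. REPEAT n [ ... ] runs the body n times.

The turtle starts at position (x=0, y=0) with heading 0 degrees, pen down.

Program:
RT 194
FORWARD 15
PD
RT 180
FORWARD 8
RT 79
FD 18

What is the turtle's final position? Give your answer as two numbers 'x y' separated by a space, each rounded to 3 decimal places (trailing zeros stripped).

Answer: -7.734 -16.282

Derivation:
Executing turtle program step by step:
Start: pos=(0,0), heading=0, pen down
RT 194: heading 0 -> 166
FD 15: (0,0) -> (-14.554,3.629) [heading=166, draw]
PD: pen down
RT 180: heading 166 -> 346
FD 8: (-14.554,3.629) -> (-6.792,1.693) [heading=346, draw]
RT 79: heading 346 -> 267
FD 18: (-6.792,1.693) -> (-7.734,-16.282) [heading=267, draw]
Final: pos=(-7.734,-16.282), heading=267, 3 segment(s) drawn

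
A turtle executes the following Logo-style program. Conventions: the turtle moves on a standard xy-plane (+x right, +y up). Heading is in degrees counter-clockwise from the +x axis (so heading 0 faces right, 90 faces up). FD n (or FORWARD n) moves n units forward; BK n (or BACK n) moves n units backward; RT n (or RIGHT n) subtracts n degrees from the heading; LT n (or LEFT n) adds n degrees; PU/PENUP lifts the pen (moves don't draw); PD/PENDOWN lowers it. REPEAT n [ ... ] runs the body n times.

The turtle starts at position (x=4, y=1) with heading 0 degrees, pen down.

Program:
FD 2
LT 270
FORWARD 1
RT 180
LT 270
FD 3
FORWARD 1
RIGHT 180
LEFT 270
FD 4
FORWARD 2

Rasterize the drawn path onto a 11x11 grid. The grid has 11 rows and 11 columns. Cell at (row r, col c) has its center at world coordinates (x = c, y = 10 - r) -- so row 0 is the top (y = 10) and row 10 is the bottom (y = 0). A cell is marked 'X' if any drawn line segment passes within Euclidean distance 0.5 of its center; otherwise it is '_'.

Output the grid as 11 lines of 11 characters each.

Answer: ___________
___________
___________
___________
__________X
__________X
__________X
__________X
__________X
____XXX___X
______XXXXX

Derivation:
Segment 0: (4,1) -> (6,1)
Segment 1: (6,1) -> (6,0)
Segment 2: (6,0) -> (9,-0)
Segment 3: (9,-0) -> (10,-0)
Segment 4: (10,-0) -> (10,4)
Segment 5: (10,4) -> (10,6)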